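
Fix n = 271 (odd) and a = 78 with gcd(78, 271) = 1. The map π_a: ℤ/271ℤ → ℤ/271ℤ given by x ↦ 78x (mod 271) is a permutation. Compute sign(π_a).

Start at x=228: 228 → 169 → 174 → 22 → 90 → 245 → 140 → … (one orbit).
Cycle lengths of π_78 on ℤ/271ℤ: [135, 135, 1]; 3 cycles in total.
Σ(ℓ_i−1) = 271−3 = 268; sign = (−1)^268 = +1.

+1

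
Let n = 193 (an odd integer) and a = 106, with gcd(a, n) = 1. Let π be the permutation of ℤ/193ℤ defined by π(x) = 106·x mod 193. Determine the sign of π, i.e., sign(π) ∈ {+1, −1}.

Start at x=125: 125 → 126 → 39 → 81 → 94 → 121 → 88 → … (one orbit).
Cycle lengths of π_106 on ℤ/193ℤ: [64, 64, 64, 1]; 4 cycles in total.
Σ(ℓ_i−1) = 193−4 = 189; sign = (−1)^189 = -1.

-1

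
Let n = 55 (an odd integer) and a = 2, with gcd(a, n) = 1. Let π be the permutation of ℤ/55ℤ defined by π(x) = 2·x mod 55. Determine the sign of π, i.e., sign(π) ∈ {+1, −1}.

+1

Orbit of 36 under x↦2x: [36, 17, 34, 13, 26, 52, 49]… (length divides ord_55(2)).
π_2 has 5 disjoint cycles with lengths [20, 20, 10, 4, 1] on {0,…,54}.
With 5 cycles on 55 points, sign = (−1)^{55−5} = +1.
The Jacobi symbol (2|55) = +1 (Zolotarev) agrees.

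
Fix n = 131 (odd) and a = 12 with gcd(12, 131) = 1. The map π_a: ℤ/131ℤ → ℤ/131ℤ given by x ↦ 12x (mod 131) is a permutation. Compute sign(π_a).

Trace 25: π^k(25) = [25, 38, 63, 101, 33, 3, 36] for k=0..6.
π_12 has 3 disjoint cycles with lengths [65, 65, 1] on {0,…,130}.
Σ(ℓ_i−1) = 131−3 = 128; sign = (−1)^128 = +1.
(12|131)_J = +1 (Zolotarev's lemma cross-check).

+1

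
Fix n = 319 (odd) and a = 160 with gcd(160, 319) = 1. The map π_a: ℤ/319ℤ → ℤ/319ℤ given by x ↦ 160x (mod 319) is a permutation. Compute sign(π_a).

+1

Start at x=32: 32 → 16 → 8 → 4 → 2 → 1 → 160 → … (one orbit).
Cycle type of π: 140×2 + 28 + 10 + 1; total 5 cycles.
319 − 5 = 314 transpositions; sign(π) = (−1)^314 = +1.
The Jacobi symbol (160|319) = +1 (Zolotarev) agrees.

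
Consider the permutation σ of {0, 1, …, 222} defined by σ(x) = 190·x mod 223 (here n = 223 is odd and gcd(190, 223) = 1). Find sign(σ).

Orbit of 163 under x↦190x: [163, 196, 222, 33, 26, 34, 216]… (length divides ord_223(190)).
Decompose π into cycles: lengths [74, 74, 74, 1] (4 cycles, including the fixed point 0).
Σ(ℓ_i−1) = 223−4 = 219; sign = (−1)^219 = -1.

-1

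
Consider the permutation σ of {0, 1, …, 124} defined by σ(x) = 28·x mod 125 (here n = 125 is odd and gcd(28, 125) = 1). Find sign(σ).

Trace 9: π^k(9) = [9, 2, 56, 68, 29, 62, 111] for k=0..6.
π_28 has 4 disjoint cycles with lengths [100, 20, 4, 1] on {0,…,124}.
n − c = 125 − 4 = 121; sign = (−1)^121 = -1.

-1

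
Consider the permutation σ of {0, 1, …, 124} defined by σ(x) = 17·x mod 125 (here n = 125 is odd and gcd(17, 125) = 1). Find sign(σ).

Trace 32: π^k(32) = [32, 44, 123, 91, 47, 49, 83] for k=0..6.
Decompose π into cycles: lengths [100, 20, 4, 1] (4 cycles, including the fixed point 0).
sign(π) = (−1)^{n − #cycles} = (−1)^{125−4} = (−1)^121 = -1.
Via Zolotarev, sign(π_{17}) = (17|125) = -1.

-1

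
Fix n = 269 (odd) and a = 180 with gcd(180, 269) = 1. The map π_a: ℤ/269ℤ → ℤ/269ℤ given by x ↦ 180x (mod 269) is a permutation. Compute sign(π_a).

+1

Trace 117: π^k(117) = [117, 78, 52, 214, 53, 125, 173] for k=0..6.
The orbit structure of x ↦ 180x mod 269: 5 orbits of sizes [67, 67, 67, 67, 1].
With 5 cycles on 269 points, sign = (−1)^{269−5} = +1.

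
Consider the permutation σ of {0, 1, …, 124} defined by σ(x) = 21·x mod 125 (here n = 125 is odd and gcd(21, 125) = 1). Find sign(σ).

+1

Orbit of 66 under x↦21x: [66, 11, 106, 101, 121, 41, 111]… (length divides ord_125(21)).
Cycle type of π: 25×4 + 5×4 + 1×5; total 13 cycles.
With 13 cycles on 125 points, sign = (−1)^{125−13} = +1.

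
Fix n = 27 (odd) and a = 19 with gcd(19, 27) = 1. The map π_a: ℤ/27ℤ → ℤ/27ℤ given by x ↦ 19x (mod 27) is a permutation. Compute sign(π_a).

Orbit of 10 under x↦19x: [10, 1, 19]… (length divides ord_27(19)).
Cycle type of π: 3×6 + 1×9; total 15 cycles.
sign(π) = (−1)^{n − #cycles} = (−1)^{27−15} = (−1)^12 = +1.
(19|27)_J = +1 (Zolotarev's lemma cross-check).

+1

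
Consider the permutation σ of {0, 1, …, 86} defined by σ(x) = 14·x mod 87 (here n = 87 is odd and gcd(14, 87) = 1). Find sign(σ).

Trace 17: π^k(17) = [17, 64, 26, 16, 50, 4, 56] for k=0..6.
Decompose π into cycles: lengths [28, 28, 28, 2, 1] (5 cycles, including the fixed point 0).
5 cycles on 87: each ℓ→(−1)^(ℓ−1), product (−1)^82 = +1.

+1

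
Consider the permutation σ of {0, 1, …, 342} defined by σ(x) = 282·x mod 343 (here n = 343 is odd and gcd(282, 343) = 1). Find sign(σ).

Orbit of 340 under x↦282x: [340, 183, 156, 88, 120, 226, 277]… (length divides ord_343(282)).
Decompose π into cycles: lengths [147, 147, 21, 21, 3, 3, 1] (7 cycles, including the fixed point 0).
sign(π) = (−1)^{n − #cycles} = (−1)^{343−7} = (−1)^336 = +1.
Zolotarev: (282|343) = +1, matching the cycle-count sign.

+1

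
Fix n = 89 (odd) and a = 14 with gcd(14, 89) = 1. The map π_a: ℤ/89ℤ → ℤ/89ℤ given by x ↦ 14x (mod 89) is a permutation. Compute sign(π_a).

Trace 40: π^k(40) = [40, 26, 8, 23, 55, 58, 11] for k=0..6.
Cycle lengths of π_14 on ℤ/89ℤ: [88, 1]; 2 cycles in total.
n − c = 89 − 2 = 87; sign = (−1)^87 = -1.

-1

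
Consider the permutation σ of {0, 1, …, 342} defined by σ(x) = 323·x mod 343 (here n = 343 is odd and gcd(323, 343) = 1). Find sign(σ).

Start at x=295: 295 → 274 → 8 → 183 → 113 → 141 → 267 → … (one orbit).
Decompose π into cycles: lengths [49, 49, 49, 49, 49, 49, 7, 7, 7, 7, 7, 7, 1, 1, 1, 1, 1, 1, 1] (19 cycles, including the fixed point 0).
With 19 cycles on 343 points, sign = (−1)^{343−19} = +1.
Via Zolotarev, sign(π_{323}) = (323|343) = +1.

+1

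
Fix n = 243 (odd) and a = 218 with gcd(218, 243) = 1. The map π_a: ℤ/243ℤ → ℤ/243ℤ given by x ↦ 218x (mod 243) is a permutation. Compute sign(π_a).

-1

Trace 73: π^k(73) = [73, 119, 184, 17, 61, 176, 217] for k=0..6.
The orbit structure of x ↦ 218x mod 243: 6 orbits of sizes [162, 54, 18, 6, 2, 1].
243 − 6 = 237 transpositions; sign(π) = (−1)^237 = -1.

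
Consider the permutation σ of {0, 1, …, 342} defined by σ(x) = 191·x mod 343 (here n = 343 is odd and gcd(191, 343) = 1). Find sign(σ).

+1

Orbit of 71 under x↦191x: [71, 184, 158, 337, 226, 291, 15]… (length divides ord_343(191)).
Cycle lengths of π_191 on ℤ/343ℤ: [147, 147, 21, 21, 3, 3, 1]; 7 cycles in total.
With 7 cycles on 343 points, sign = (−1)^{343−7} = +1.
Check: (191/343) = +1 by Zolotarev.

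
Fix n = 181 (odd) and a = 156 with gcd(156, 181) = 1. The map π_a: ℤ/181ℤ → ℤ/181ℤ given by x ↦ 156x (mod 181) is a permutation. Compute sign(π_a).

Start at x=156: 156 → 82 → 122 → 27 → 49 → 42 → 36 → … (one orbit).
Cycle type of π: 30×6 + 1; total 7 cycles.
7 cycles on 181: each ℓ→(−1)^(ℓ−1), product (−1)^174 = +1.

+1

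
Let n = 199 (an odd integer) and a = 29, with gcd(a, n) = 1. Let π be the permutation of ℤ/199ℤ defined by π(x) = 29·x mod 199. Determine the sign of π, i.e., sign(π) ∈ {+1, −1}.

Start at x=151: 151 → 1 → 29 → 45 → 111 → 35 → 20 → … (one orbit).
Cycle lengths of π_29 on ℤ/199ℤ: [99, 99, 1]; 3 cycles in total.
With 3 cycles on 199 points, sign = (−1)^{199−3} = +1.

+1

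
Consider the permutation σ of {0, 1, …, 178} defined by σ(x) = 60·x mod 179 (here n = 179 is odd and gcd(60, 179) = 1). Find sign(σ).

Start at x=68: 68 → 142 → 107 → 155 → 171 → 57 → 19 → … (one orbit).
Cycle type of π: 89×2 + 1; total 3 cycles.
sign(π) = (−1)^{n − #cycles} = (−1)^{179−3} = (−1)^176 = +1.
Zolotarev: (60|179) = +1, matching the cycle-count sign.

+1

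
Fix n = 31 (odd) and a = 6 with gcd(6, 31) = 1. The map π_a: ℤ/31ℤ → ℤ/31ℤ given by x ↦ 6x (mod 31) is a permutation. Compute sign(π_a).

-1

Orbit of 25 under x↦6x: [25, 26, 1, 6, 5, 30]… (length divides ord_31(6)).
π_6 has 6 disjoint cycles with lengths [6, 6, 6, 6, 6, 1] on {0,…,30}.
31 − 6 = 25 transpositions; sign(π) = (−1)^25 = -1.
The Jacobi symbol (6|31) = -1 (Zolotarev) agrees.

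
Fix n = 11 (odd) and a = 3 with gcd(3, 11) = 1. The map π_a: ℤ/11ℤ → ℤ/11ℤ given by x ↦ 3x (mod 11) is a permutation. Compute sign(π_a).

+1

Start at x=4: 4 → 1 → 3 → 9 → 5 → 4 (one orbit).
π_3 has 3 disjoint cycles with lengths [5, 5, 1] on {0,…,10}.
With 3 cycles on 11 points, sign = (−1)^{11−3} = +1.
Zolotarev: (3|11) = +1, matching the cycle-count sign.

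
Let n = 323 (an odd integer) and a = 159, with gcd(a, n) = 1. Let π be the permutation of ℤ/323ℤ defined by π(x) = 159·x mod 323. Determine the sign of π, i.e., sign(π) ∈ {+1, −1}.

Orbit of 58 under x↦159x: [58, 178, 201, 305, 45, 49, 39]… (length divides ord_323(159)).
Cycle lengths of π_159 on ℤ/323ℤ: [48, 48, 48, 48, 48, 48, 16, 3, 3, 3, 3, 3, 3, 1]; 14 cycles in total.
323 − 14 = 309 transpositions; sign(π) = (−1)^309 = -1.

-1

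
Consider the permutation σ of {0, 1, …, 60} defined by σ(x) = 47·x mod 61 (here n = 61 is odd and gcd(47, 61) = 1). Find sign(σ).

Orbit of 1 under x↦47x: [1, 47, 13]… (length divides ord_61(47)).
21 cycles of lengths [3, 3, 3, 3, 3, 3, 3, 3, 3, 3, 3, 3, 3, 3, 3, 3, 3, 3, 3, 3, 1].
Σ(ℓ_i−1) = 61−21 = 40; sign = (−1)^40 = +1.

+1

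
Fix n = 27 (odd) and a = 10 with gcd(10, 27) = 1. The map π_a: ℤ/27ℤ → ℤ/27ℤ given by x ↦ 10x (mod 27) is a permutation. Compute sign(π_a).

+1

Trace 19: π^k(19) = [19, 1, 10] for k=0..2.
Cycle lengths of π_10 on ℤ/27ℤ: [3, 3, 3, 3, 3, 3, 1, 1, 1, 1, 1, 1, 1, 1, 1]; 15 cycles in total.
Σ(ℓ_i−1) = 27−15 = 12; sign = (−1)^12 = +1.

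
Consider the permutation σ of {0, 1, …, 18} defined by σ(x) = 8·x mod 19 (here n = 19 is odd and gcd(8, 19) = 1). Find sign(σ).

Orbit of 11 under x↦8x: [11, 12, 1, 8, 7, 18]… (length divides ord_19(8)).
4 cycles of lengths [6, 6, 6, 1].
With 4 cycles on 19 points, sign = (−1)^{19−4} = -1.

-1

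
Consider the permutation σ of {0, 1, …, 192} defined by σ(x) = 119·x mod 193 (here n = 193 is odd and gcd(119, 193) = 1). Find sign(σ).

-1

Start at x=94: 94 → 185 → 13 → 3 → 164 → 23 → 35 → … (one orbit).
4 cycles of lengths [64, 64, 64, 1].
4 cycles on 193: each ℓ→(−1)^(ℓ−1), product (−1)^189 = -1.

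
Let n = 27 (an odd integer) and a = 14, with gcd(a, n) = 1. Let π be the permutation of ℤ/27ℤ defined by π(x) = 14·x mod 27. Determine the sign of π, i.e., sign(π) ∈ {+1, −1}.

Start at x=23: 23 → 25 → 26 → 13 → 20 → 10 → 5 → … (one orbit).
Decompose π into cycles: lengths [18, 6, 2, 1] (4 cycles, including the fixed point 0).
4 cycles on 27: each ℓ→(−1)^(ℓ−1), product (−1)^23 = -1.

-1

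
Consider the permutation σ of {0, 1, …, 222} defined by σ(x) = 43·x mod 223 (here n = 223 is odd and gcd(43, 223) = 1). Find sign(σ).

+1

Orbit of 63 under x↦43x: [63, 33, 81, 138, 136, 50, 143]… (length divides ord_223(43)).
π_43 has 3 disjoint cycles with lengths [111, 111, 1] on {0,…,222}.
Σ(ℓ_i−1) = 223−3 = 220; sign = (−1)^220 = +1.
Zolotarev: (43|223) = +1, matching the cycle-count sign.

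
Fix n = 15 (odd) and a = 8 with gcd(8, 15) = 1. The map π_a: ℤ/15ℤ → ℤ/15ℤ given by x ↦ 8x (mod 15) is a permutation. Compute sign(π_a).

+1

Start at x=1: 1 → 8 → 4 → 2 → 1 (one orbit).
Cycle type of π: 4×3 + 2 + 1; total 5 cycles.
sign(π) = (−1)^{n − #cycles} = (−1)^{15−5} = (−1)^10 = +1.
The Jacobi symbol (8|15) = +1 (Zolotarev) agrees.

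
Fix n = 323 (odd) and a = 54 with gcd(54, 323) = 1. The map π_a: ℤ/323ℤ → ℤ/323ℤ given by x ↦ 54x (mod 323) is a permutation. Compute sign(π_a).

Trace 134: π^k(134) = [134, 130, 237, 201, 195, 194, 140] for k=0..6.
Decompose π into cycles: lengths [144, 144, 16, 9, 9, 1] (6 cycles, including the fixed point 0).
With 6 cycles on 323 points, sign = (−1)^{323−6} = -1.

-1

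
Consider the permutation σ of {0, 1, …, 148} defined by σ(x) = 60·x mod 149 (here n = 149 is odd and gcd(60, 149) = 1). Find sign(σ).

-1

Trace 1: π^k(1) = [1, 60, 24, 99, 129, 141, 116] for k=0..6.
π_60 has 2 disjoint cycles with lengths [148, 1] on {0,…,148}.
Σ(ℓ_i−1) = 149−2 = 147; sign = (−1)^147 = -1.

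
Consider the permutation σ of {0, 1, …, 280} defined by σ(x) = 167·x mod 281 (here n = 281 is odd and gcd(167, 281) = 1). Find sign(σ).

Trace 123: π^k(123) = [123, 28, 180, 274, 236, 72, 222] for k=0..6.
3 cycles of lengths [140, 140, 1].
With 3 cycles on 281 points, sign = (−1)^{281−3} = +1.
Via Zolotarev, sign(π_{167}) = (167|281) = +1.

+1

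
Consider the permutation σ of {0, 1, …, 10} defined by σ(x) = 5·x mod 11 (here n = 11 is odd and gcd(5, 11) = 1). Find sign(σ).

+1

Trace 5: π^k(5) = [5, 3, 4, 9, 1] for k=0..4.
Cycle type of π: 5×2 + 1; total 3 cycles.
n − c = 11 − 3 = 8; sign = (−1)^8 = +1.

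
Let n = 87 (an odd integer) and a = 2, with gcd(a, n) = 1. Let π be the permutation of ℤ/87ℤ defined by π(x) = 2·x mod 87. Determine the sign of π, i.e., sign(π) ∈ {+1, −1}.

+1

Orbit of 26 under x↦2x: [26, 52, 17, 34, 68, 49, 11]… (length divides ord_87(2)).
Cycle lengths of π_2 on ℤ/87ℤ: [28, 28, 28, 2, 1]; 5 cycles in total.
5 cycles on 87: each ℓ→(−1)^(ℓ−1), product (−1)^82 = +1.
Via Zolotarev, sign(π_{2}) = (2|87) = +1.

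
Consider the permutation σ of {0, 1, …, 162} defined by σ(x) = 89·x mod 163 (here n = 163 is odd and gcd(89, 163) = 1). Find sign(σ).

-1

Start at x=29: 29 → 136 → 42 → 152 → 162 → 74 → 66 → … (one orbit).
π_89 has 2 disjoint cycles with lengths [162, 1] on {0,…,162}.
With 2 cycles on 163 points, sign = (−1)^{163−2} = -1.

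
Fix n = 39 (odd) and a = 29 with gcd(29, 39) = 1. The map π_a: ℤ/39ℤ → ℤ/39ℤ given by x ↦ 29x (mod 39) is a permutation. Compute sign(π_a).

Start at x=14: 14 → 16 → 35 → 1 → 29 → 22 → 14 (one orbit).
Decompose π into cycles: lengths [6, 6, 6, 6, 3, 3, 3, 3, 2, 1] (10 cycles, including the fixed point 0).
39 − 10 = 29 transpositions; sign(π) = (−1)^29 = -1.
The Jacobi symbol (29|39) = -1 (Zolotarev) agrees.

-1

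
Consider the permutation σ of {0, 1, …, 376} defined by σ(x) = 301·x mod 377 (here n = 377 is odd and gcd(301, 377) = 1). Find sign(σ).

Start at x=102: 102 → 165 → 278 → 361 → 85 → 326 → 106 → … (one orbit).
π_301 has 7 disjoint cycles with lengths [84, 84, 84, 84, 28, 12, 1] on {0,…,376}.
7 cycles on 377: each ℓ→(−1)^(ℓ−1), product (−1)^370 = +1.
The Jacobi symbol (301|377) = +1 (Zolotarev) agrees.

+1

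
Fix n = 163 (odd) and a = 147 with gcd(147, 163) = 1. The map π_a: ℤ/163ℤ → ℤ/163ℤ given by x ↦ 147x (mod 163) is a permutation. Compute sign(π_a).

Trace 95: π^k(95) = [95, 110, 33, 124, 135, 122, 4] for k=0..6.
Decompose π into cycles: lengths [162, 1] (2 cycles, including the fixed point 0).
2 cycles on 163: each ℓ→(−1)^(ℓ−1), product (−1)^161 = -1.
Check: (147/163) = -1 by Zolotarev.

-1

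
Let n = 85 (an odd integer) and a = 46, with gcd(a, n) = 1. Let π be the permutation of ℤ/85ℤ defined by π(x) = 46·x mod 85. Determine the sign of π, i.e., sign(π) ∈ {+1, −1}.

-1

Trace 56: π^k(56) = [56, 26, 6, 21, 31, 66, 61] for k=0..6.
Cycle type of π: 16×5 + 1×5; total 10 cycles.
Σ(ℓ_i−1) = 85−10 = 75; sign = (−1)^75 = -1.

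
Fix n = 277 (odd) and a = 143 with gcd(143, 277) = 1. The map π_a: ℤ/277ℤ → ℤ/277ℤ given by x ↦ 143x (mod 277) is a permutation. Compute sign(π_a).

Trace 74: π^k(74) = [74, 56, 252, 26, 117, 111, 84] for k=0..6.
Cycle type of π: 276 + 1; total 2 cycles.
n − c = 277 − 2 = 275; sign = (−1)^275 = -1.
Via Zolotarev, sign(π_{143}) = (143|277) = -1.

-1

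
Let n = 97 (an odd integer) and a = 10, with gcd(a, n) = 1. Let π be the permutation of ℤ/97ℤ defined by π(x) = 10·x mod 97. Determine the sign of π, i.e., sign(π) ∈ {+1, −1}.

-1

Trace 66: π^k(66) = [66, 78, 4, 40, 12, 23, 36] for k=0..6.
π_10 has 2 disjoint cycles with lengths [96, 1] on {0,…,96}.
Σ(ℓ_i−1) = 97−2 = 95; sign = (−1)^95 = -1.
(10|97)_J = -1 (Zolotarev's lemma cross-check).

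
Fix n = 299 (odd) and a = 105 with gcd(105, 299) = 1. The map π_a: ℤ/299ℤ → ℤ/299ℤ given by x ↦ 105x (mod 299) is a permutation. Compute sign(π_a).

Start at x=196: 196 → 248 → 27 → 144 → 170 → 209 → 118 → … (one orbit).
The orbit structure of x ↦ 105x mod 299: 39 orbits of sizes [11, 11, 11, 11, 11, 11, 11, 11, 11, 11, 11, 11, 11, 11, 11, 11, 11, 11, 11, 11, 11, 11, 11, 11, 11, 11, 1, 1, 1, 1, 1, 1, 1, 1, 1, 1, 1, 1, 1].
sign(π) = (−1)^{n − #cycles} = (−1)^{299−39} = (−1)^260 = +1.

+1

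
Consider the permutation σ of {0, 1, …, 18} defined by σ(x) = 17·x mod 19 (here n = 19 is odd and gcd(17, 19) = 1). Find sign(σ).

+1

Orbit of 16 under x↦17x: [16, 6, 7, 5, 9, 1, 17]… (length divides ord_19(17)).
The orbit structure of x ↦ 17x mod 19: 3 orbits of sizes [9, 9, 1].
With 3 cycles on 19 points, sign = (−1)^{19−3} = +1.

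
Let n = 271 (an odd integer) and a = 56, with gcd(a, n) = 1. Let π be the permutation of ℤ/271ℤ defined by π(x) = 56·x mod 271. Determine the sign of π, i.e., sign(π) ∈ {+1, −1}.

Start at x=49: 49 → 34 → 7 → 121 → 1 → 56 → 155 → … (one orbit).
The orbit structure of x ↦ 56x mod 271: 3 orbits of sizes [135, 135, 1].
3 cycles on 271: each ℓ→(−1)^(ℓ−1), product (−1)^268 = +1.
Check: (56/271) = +1 by Zolotarev.

+1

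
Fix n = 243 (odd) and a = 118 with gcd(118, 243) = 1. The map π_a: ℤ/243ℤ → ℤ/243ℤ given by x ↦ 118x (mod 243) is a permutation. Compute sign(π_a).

Trace 172: π^k(172) = [172, 127, 163, 37, 235, 28, 145] for k=0..6.
Cycle type of π: 27×6 + 9×6 + 3×6 + 1×9; total 27 cycles.
n − c = 243 − 27 = 216; sign = (−1)^216 = +1.
(118|243)_J = +1 (Zolotarev's lemma cross-check).

+1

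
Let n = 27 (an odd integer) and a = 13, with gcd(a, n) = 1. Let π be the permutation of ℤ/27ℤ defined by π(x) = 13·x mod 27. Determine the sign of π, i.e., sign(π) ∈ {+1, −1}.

Orbit of 22 under x↦13x: [22, 16, 19, 4, 25, 1, 13]… (length divides ord_27(13)).
Cycle type of π: 9×2 + 3×2 + 1×3; total 7 cycles.
With 7 cycles on 27 points, sign = (−1)^{27−7} = +1.
Zolotarev: (13|27) = +1, matching the cycle-count sign.

+1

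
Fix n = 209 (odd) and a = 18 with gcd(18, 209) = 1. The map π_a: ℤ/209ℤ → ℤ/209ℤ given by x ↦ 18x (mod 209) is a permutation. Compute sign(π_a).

+1

Orbit of 189 under x↦18x: [189, 58, 208, 191, 94, 20, 151]… (length divides ord_209(18)).
The orbit structure of x ↦ 18x mod 209: 29 orbits of sizes [10, 10, 10, 10, 10, 10, 10, 10, 10, 10, 10, 10, 10, 10, 10, 10, 10, 10, 10, 2, 2, 2, 2, 2, 2, 2, 2, 2, 1].
Σ(ℓ_i−1) = 209−29 = 180; sign = (−1)^180 = +1.
Via Zolotarev, sign(π_{18}) = (18|209) = +1.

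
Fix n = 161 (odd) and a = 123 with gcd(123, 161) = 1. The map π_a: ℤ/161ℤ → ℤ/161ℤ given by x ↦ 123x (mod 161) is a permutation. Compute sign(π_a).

Start at x=16: 16 → 36 → 81 → 142 → 78 → 95 → 93 → … (one orbit).
9 cycles of lengths [33, 33, 33, 33, 11, 11, 3, 3, 1].
n − c = 161 − 9 = 152; sign = (−1)^152 = +1.
(123|161)_J = +1 (Zolotarev's lemma cross-check).

+1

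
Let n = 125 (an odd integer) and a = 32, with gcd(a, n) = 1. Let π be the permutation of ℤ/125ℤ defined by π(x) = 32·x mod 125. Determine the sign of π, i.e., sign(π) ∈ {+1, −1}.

Start at x=118: 118 → 26 → 82 → 124 → 93 → 101 → 107 → … (one orbit).
Cycle type of π: 20×5 + 4×6 + 1; total 12 cycles.
12 cycles on 125: each ℓ→(−1)^(ℓ−1), product (−1)^113 = -1.

-1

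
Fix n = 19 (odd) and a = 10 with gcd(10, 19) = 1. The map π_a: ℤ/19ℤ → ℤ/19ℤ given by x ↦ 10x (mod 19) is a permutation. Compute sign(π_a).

Orbit of 10 under x↦10x: [10, 5, 12, 6, 3, 11, 15]… (length divides ord_19(10)).
Cycle lengths of π_10 on ℤ/19ℤ: [18, 1]; 2 cycles in total.
With 2 cycles on 19 points, sign = (−1)^{19−2} = -1.

-1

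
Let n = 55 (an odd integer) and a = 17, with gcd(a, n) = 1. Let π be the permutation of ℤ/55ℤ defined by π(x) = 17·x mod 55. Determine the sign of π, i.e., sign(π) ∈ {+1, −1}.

Trace 4: π^k(4) = [4, 13, 1, 17, 14, 18, 31] for k=0..6.
Cycle type of π: 20×2 + 10 + 4 + 1; total 5 cycles.
5 cycles on 55: each ℓ→(−1)^(ℓ−1), product (−1)^50 = +1.
The Jacobi symbol (17|55) = +1 (Zolotarev) agrees.

+1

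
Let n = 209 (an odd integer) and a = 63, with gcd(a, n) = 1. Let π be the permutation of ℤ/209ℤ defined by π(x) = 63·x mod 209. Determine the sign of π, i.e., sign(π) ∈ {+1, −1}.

Orbit of 111 under x↦63x: [111, 96, 196, 17, 26, 175, 157]… (length divides ord_209(63)).
Decompose π into cycles: lengths [90, 90, 10, 9, 9, 1] (6 cycles, including the fixed point 0).
With 6 cycles on 209 points, sign = (−1)^{209−6} = -1.

-1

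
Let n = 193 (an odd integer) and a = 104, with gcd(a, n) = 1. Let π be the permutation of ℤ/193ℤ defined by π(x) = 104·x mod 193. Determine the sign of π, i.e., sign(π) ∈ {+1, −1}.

Start at x=33: 33 → 151 → 71 → 50 → 182 → 14 → 105 → … (one orbit).
Cycle type of π: 64×3 + 1; total 4 cycles.
Σ(ℓ_i−1) = 193−4 = 189; sign = (−1)^189 = -1.
Via Zolotarev, sign(π_{104}) = (104|193) = -1.

-1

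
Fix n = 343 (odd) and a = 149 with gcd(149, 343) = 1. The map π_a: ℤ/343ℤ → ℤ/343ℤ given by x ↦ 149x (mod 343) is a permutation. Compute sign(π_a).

+1

Trace 288: π^k(288) = [288, 37, 25, 295, 51, 53, 8] for k=0..6.
Cycle type of π: 147×2 + 21×2 + 3×2 + 1; total 7 cycles.
Σ(ℓ_i−1) = 343−7 = 336; sign = (−1)^336 = +1.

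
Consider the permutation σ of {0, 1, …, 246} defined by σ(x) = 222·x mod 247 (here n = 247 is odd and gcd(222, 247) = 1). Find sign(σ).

Trace 92: π^k(92) = [92, 170, 196, 40, 235, 53, 157] for k=0..6.
Cycle type of π: 18×13 + 1×13; total 26 cycles.
26 cycles on 247: each ℓ→(−1)^(ℓ−1), product (−1)^221 = -1.
(222|247)_J = -1 (Zolotarev's lemma cross-check).

-1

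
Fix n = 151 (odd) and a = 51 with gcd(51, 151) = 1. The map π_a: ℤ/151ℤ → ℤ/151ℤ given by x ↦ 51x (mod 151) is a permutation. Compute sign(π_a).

-1

Orbit of 117 under x↦51x: [117, 78, 52, 85, 107, 21, 14]… (length divides ord_151(51)).
The orbit structure of x ↦ 51x mod 151: 2 orbits of sizes [150, 1].
n − c = 151 − 2 = 149; sign = (−1)^149 = -1.
Via Zolotarev, sign(π_{51}) = (51|151) = -1.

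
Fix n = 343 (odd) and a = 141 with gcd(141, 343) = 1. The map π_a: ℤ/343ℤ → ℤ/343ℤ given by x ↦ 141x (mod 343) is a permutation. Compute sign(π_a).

Start at x=316: 316 → 309 → 8 → 99 → 239 → 85 → 323 → … (one orbit).
Decompose π into cycles: lengths [49, 49, 49, 49, 49, 49, 7, 7, 7, 7, 7, 7, 1, 1, 1, 1, 1, 1, 1] (19 cycles, including the fixed point 0).
Σ(ℓ_i−1) = 343−19 = 324; sign = (−1)^324 = +1.
The Jacobi symbol (141|343) = +1 (Zolotarev) agrees.

+1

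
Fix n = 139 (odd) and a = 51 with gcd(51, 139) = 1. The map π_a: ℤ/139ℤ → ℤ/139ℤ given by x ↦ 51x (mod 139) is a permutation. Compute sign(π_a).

Orbit of 64 under x↦51x: [64, 67, 81, 100, 96, 31, 52]… (length divides ord_139(51)).
The orbit structure of x ↦ 51x mod 139: 3 orbits of sizes [69, 69, 1].
sign(π) = (−1)^{n − #cycles} = (−1)^{139−3} = (−1)^136 = +1.

+1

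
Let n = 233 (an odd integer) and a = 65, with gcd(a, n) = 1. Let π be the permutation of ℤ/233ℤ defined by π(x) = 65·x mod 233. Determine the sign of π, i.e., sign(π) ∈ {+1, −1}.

Orbit of 156 under x↦65x: [156, 121, 176, 23, 97, 14, 211]… (length divides ord_233(65)).
2 cycles of lengths [232, 1].
n − c = 233 − 2 = 231; sign = (−1)^231 = -1.
The Jacobi symbol (65|233) = -1 (Zolotarev) agrees.

-1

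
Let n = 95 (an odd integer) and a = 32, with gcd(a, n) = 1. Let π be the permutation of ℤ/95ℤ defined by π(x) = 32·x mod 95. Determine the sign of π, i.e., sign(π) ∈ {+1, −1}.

Start at x=27: 27 → 9 → 3 → 1 → 32 → 74 → 88 → … (one orbit).
Cycle type of π: 36×2 + 18 + 4 + 1; total 5 cycles.
5 cycles on 95: each ℓ→(−1)^(ℓ−1), product (−1)^90 = +1.

+1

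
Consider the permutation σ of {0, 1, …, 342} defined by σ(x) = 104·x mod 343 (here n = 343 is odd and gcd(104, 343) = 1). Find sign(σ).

Orbit of 300 under x↦104x: [300, 330, 20, 22, 230, 253, 244]… (length divides ord_343(104)).
The orbit structure of x ↦ 104x mod 343: 10 orbits of sizes [98, 98, 98, 14, 14, 14, 2, 2, 2, 1].
With 10 cycles on 343 points, sign = (−1)^{343−10} = -1.
Via Zolotarev, sign(π_{104}) = (104|343) = -1.

-1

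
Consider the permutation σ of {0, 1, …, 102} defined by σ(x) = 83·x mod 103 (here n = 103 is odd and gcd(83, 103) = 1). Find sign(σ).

+1

Start at x=1: 1 → 83 → 91 → 34 → 41 → 4 → 23 → … (one orbit).
π_83 has 3 disjoint cycles with lengths [51, 51, 1] on {0,…,102}.
With 3 cycles on 103 points, sign = (−1)^{103−3} = +1.
(83|103)_J = +1 (Zolotarev's lemma cross-check).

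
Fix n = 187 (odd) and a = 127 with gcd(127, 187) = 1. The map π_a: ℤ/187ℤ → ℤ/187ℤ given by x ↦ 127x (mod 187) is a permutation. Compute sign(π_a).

-1

Orbit of 157 under x↦127x: [157, 117, 86, 76, 115, 19, 169]… (length divides ord_187(127)).
Decompose π into cycles: lengths [40, 40, 40, 40, 10, 8, 8, 1] (8 cycles, including the fixed point 0).
n − c = 187 − 8 = 179; sign = (−1)^179 = -1.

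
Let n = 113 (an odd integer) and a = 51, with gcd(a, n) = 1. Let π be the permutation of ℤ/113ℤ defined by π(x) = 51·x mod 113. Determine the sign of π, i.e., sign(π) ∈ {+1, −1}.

Orbit of 105 under x↦51x: [105, 44, 97, 88, 81, 63, 49]… (length divides ord_113(51)).
Cycle type of π: 56×2 + 1; total 3 cycles.
3 cycles on 113: each ℓ→(−1)^(ℓ−1), product (−1)^110 = +1.

+1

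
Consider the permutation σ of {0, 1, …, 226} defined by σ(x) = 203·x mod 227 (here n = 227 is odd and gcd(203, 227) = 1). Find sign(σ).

+1

Trace 73: π^k(73) = [73, 64, 53, 90, 110, 84, 27] for k=0..6.
Cycle type of π: 113×2 + 1; total 3 cycles.
3 cycles on 227: each ℓ→(−1)^(ℓ−1), product (−1)^224 = +1.
Zolotarev: (203|227) = +1, matching the cycle-count sign.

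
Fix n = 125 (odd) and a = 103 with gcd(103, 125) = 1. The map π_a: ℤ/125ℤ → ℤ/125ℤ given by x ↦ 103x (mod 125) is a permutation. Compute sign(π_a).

-1

Orbit of 61 under x↦103x: [61, 33, 24, 97, 116, 73, 19]… (length divides ord_125(103)).
Cycle lengths of π_103 on ℤ/125ℤ: [100, 20, 4, 1]; 4 cycles in total.
125 − 4 = 121 transpositions; sign(π) = (−1)^121 = -1.
(103|125)_J = -1 (Zolotarev's lemma cross-check).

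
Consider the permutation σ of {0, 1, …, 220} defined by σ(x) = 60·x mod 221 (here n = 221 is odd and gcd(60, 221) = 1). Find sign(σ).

Orbit of 38 under x↦60x: [38, 70, 1, 60, 64, 83, 118]… (length divides ord_221(60)).
30 cycles of lengths [8, 8, 8, 8, 8, 8, 8, 8, 8, 8, 8, 8, 8, 8, 8, 8, 8, 8, 8, 8, 8, 8, 8, 8, 8, 8, 4, 4, 4, 1].
With 30 cycles on 221 points, sign = (−1)^{221−30} = -1.
Check: (60/221) = -1 by Zolotarev.

-1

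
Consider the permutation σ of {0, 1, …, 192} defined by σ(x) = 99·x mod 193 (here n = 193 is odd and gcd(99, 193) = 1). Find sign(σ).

-1

Orbit of 72 under x↦99x: [72, 180, 64, 160, 14, 35, 184]… (length divides ord_193(99)).
Decompose π into cycles: lengths [64, 64, 64, 1] (4 cycles, including the fixed point 0).
193 − 4 = 189 transpositions; sign(π) = (−1)^189 = -1.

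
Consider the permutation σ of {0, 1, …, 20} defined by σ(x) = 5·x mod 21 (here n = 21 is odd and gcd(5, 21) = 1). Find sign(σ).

Trace 1: π^k(1) = [1, 5, 4, 20, 16, 17] for k=0..5.
π_5 has 5 disjoint cycles with lengths [6, 6, 6, 2, 1] on {0,…,20}.
n − c = 21 − 5 = 16; sign = (−1)^16 = +1.
Zolotarev: (5|21) = +1, matching the cycle-count sign.

+1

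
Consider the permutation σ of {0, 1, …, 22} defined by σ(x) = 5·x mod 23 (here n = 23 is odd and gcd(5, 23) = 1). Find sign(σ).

-1

Orbit of 15 under x↦5x: [15, 6, 7, 12, 14, 1, 5]… (length divides ord_23(5)).
Cycle lengths of π_5 on ℤ/23ℤ: [22, 1]; 2 cycles in total.
2 cycles on 23: each ℓ→(−1)^(ℓ−1), product (−1)^21 = -1.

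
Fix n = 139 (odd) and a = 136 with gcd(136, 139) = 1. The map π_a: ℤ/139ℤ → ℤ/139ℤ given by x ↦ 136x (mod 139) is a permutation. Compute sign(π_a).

Trace 121: π^k(121) = [121, 54, 116, 69, 71, 65, 83] for k=0..6.
3 cycles of lengths [69, 69, 1].
3 cycles on 139: each ℓ→(−1)^(ℓ−1), product (−1)^136 = +1.
Via Zolotarev, sign(π_{136}) = (136|139) = +1.

+1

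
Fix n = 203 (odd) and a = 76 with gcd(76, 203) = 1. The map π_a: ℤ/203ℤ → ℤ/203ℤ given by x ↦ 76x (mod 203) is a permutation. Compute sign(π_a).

Orbit of 160 under x↦76x: [160, 183, 104, 190, 27, 22, 48]… (length divides ord_203(76)).
π_76 has 11 disjoint cycles with lengths [28, 28, 28, 28, 28, 28, 28, 2, 2, 2, 1] on {0,…,202}.
With 11 cycles on 203 points, sign = (−1)^{203−11} = +1.
Zolotarev: (76|203) = +1, matching the cycle-count sign.

+1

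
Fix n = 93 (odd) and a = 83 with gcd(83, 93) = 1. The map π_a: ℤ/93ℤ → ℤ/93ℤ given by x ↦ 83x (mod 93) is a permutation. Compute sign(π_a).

+1

Orbit of 68 under x↦83x: [68, 64, 11, 76, 77, 67, 74]… (length divides ord_93(83)).
π_83 has 5 disjoint cycles with lengths [30, 30, 30, 2, 1] on {0,…,92}.
93 − 5 = 88 transpositions; sign(π) = (−1)^88 = +1.
(83|93)_J = +1 (Zolotarev's lemma cross-check).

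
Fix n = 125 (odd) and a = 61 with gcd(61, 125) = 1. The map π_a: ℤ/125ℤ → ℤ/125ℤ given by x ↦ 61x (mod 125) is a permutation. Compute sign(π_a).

Orbit of 61 under x↦61x: [61, 96, 106, 91, 51, 111, 21]… (length divides ord_125(61)).
Cycle type of π: 25×4 + 5×4 + 1×5; total 13 cycles.
125 − 13 = 112 transpositions; sign(π) = (−1)^112 = +1.
Check: (61/125) = +1 by Zolotarev.

+1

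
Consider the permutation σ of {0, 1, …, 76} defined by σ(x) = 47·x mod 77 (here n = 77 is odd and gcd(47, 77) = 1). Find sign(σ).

Orbit of 67 under x↦47x: [67, 69, 9, 38, 15, 12, 25]… (length divides ord_77(47)).
Cycle type of π: 30×2 + 6 + 5×2 + 1; total 6 cycles.
With 6 cycles on 77 points, sign = (−1)^{77−6} = -1.

-1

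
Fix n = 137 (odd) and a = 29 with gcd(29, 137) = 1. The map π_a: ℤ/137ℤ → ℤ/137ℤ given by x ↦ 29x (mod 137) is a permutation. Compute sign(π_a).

-1

Trace 20: π^k(20) = [20, 32, 106, 60, 96, 44, 43] for k=0..6.
Cycle type of π: 136 + 1; total 2 cycles.
sign(π) = (−1)^{n − #cycles} = (−1)^{137−2} = (−1)^135 = -1.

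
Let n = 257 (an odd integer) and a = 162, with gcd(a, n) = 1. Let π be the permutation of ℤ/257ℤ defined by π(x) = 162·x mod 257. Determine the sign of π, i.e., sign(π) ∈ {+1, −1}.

+1

Start at x=222: 222 → 241 → 235 → 34 → 111 → 249 → 246 → … (one orbit).
Cycle type of π: 64×4 + 1; total 5 cycles.
5 cycles on 257: each ℓ→(−1)^(ℓ−1), product (−1)^252 = +1.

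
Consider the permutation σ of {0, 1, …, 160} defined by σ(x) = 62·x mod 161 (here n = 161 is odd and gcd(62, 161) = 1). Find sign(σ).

-1

Start at x=55: 55 → 29 → 27 → 64 → 104 → 8 → 13 → … (one orbit).
12 cycles of lengths [22, 22, 22, 22, 22, 22, 11, 11, 2, 2, 2, 1].
161 − 12 = 149 transpositions; sign(π) = (−1)^149 = -1.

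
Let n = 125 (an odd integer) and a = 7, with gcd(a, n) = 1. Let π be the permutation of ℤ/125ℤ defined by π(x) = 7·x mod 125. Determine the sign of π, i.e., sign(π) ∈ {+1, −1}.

-1

Orbit of 43 under x↦7x: [43, 51, 107, 124, 118, 76, 32]… (length divides ord_125(7)).
The orbit structure of x ↦ 7x mod 125: 12 orbits of sizes [20, 20, 20, 20, 20, 4, 4, 4, 4, 4, 4, 1].
Σ(ℓ_i−1) = 125−12 = 113; sign = (−1)^113 = -1.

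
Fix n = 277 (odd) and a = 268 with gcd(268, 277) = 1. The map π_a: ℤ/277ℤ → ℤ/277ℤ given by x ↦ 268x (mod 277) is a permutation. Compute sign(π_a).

Trace 194: π^k(194) = [194, 193, 202, 121, 19, 106, 154] for k=0..6.
The orbit structure of x ↦ 268x mod 277: 3 orbits of sizes [138, 138, 1].
3 cycles on 277: each ℓ→(−1)^(ℓ−1), product (−1)^274 = +1.
Zolotarev: (268|277) = +1, matching the cycle-count sign.

+1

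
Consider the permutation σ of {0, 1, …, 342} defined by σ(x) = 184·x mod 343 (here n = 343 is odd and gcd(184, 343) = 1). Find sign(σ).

Orbit of 128 under x↦184x: [128, 228, 106, 296, 270, 288, 170]… (length divides ord_343(184)).
Cycle lengths of π_184 on ℤ/343ℤ: [147, 147, 21, 21, 3, 3, 1]; 7 cycles in total.
With 7 cycles on 343 points, sign = (−1)^{343−7} = +1.
Check: (184/343) = +1 by Zolotarev.

+1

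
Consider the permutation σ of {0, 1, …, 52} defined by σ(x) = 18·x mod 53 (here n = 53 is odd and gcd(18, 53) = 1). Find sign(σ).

-1

Trace 38: π^k(38) = [38, 48, 16, 23, 43, 32, 46] for k=0..6.
Cycle type of π: 52 + 1; total 2 cycles.
Σ(ℓ_i−1) = 53−2 = 51; sign = (−1)^51 = -1.
Check: (18/53) = -1 by Zolotarev.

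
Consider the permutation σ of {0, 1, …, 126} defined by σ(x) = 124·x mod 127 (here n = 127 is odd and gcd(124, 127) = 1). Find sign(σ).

+1

Start at x=61: 61 → 71 → 41 → 4 → 115 → 36 → 19 → … (one orbit).
Cycle lengths of π_124 on ℤ/127ℤ: [63, 63, 1]; 3 cycles in total.
With 3 cycles on 127 points, sign = (−1)^{127−3} = +1.
Check: (124/127) = +1 by Zolotarev.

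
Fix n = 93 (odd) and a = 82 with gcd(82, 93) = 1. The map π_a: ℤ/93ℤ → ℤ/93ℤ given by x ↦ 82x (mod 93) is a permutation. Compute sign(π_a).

+1

Start at x=25: 25 → 4 → 49 → 19 → 70 → 67 → 7 → … (one orbit).
Decompose π into cycles: lengths [15, 15, 15, 15, 15, 15, 1, 1, 1] (9 cycles, including the fixed point 0).
93 − 9 = 84 transpositions; sign(π) = (−1)^84 = +1.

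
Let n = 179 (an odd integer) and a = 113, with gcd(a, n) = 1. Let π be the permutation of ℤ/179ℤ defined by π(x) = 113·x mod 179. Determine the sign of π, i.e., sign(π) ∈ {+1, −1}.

-1

Start at x=152: 152 → 171 → 170 → 57 → 176 → 19 → 178 → … (one orbit).
2 cycles of lengths [178, 1].
Σ(ℓ_i−1) = 179−2 = 177; sign = (−1)^177 = -1.
(113|179)_J = -1 (Zolotarev's lemma cross-check).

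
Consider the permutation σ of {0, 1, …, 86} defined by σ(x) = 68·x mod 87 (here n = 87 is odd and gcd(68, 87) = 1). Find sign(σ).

+1

Start at x=47: 47 → 64 → 2 → 49 → 26 → 28 → 77 → … (one orbit).
5 cycles of lengths [28, 28, 28, 2, 1].
Σ(ℓ_i−1) = 87−5 = 82; sign = (−1)^82 = +1.
The Jacobi symbol (68|87) = +1 (Zolotarev) agrees.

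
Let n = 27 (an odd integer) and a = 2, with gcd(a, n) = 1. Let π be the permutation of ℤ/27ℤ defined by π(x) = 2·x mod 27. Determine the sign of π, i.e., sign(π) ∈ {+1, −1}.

-1

Orbit of 23 under x↦2x: [23, 19, 11, 22, 17, 7, 14]… (length divides ord_27(2)).
Cycle type of π: 18 + 6 + 2 + 1; total 4 cycles.
Σ(ℓ_i−1) = 27−4 = 23; sign = (−1)^23 = -1.
Check: (2/27) = -1 by Zolotarev.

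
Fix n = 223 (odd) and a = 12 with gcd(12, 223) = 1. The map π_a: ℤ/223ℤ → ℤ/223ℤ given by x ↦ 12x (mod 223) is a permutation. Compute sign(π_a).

Orbit of 39 under x↦12x: [39, 22, 41, 46, 106, 157, 100]… (length divides ord_223(12)).
Cycle lengths of π_12 on ℤ/223ℤ: [222, 1]; 2 cycles in total.
2 cycles on 223: each ℓ→(−1)^(ℓ−1), product (−1)^221 = -1.
Zolotarev: (12|223) = -1, matching the cycle-count sign.

-1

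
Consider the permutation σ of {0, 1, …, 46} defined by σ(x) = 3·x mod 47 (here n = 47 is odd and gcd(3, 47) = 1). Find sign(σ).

Orbit of 9 under x↦3x: [9, 27, 34, 8, 24, 25, 28]… (length divides ord_47(3)).
The orbit structure of x ↦ 3x mod 47: 3 orbits of sizes [23, 23, 1].
sign(π) = (−1)^{n − #cycles} = (−1)^{47−3} = (−1)^44 = +1.

+1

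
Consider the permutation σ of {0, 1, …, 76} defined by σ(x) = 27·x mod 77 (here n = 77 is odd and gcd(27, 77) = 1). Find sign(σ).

Trace 64: π^k(64) = [64, 34, 71, 69, 15, 20, 1] for k=0..6.
Cycle lengths of π_27 on ℤ/77ℤ: [10, 10, 10, 10, 10, 10, 5, 5, 2, 2, 2, 1]; 12 cycles in total.
12 cycles on 77: each ℓ→(−1)^(ℓ−1), product (−1)^65 = -1.
(27|77)_J = -1 (Zolotarev's lemma cross-check).

-1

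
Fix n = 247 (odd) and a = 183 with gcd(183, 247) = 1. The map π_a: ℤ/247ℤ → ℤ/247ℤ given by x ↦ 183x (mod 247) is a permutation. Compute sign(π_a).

-1

Orbit of 144 under x↦183x: [144, 170, 235, 27, 1, 183]… (length divides ord_247(183)).
Cycle type of π: 6×39 + 1×13; total 52 cycles.
With 52 cycles on 247 points, sign = (−1)^{247−52} = -1.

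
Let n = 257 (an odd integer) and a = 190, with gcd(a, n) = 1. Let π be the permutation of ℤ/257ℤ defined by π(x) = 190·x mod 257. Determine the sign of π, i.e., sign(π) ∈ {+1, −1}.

+1

Trace 140: π^k(140) = [140, 129, 95, 60, 92, 4, 246] for k=0..6.
Cycle lengths of π_190 on ℤ/257ℤ: [64, 64, 64, 64, 1]; 5 cycles in total.
sign(π) = (−1)^{n − #cycles} = (−1)^{257−5} = (−1)^252 = +1.
The Jacobi symbol (190|257) = +1 (Zolotarev) agrees.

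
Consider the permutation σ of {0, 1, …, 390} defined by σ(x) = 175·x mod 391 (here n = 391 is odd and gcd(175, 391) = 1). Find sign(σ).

+1

Orbit of 4 under x↦175x: [4, 309, 117, 143, 1, 175, 127]… (length divides ord_391(175)).
Cycle type of π: 176×2 + 22 + 16 + 1; total 5 cycles.
5 cycles on 391: each ℓ→(−1)^(ℓ−1), product (−1)^386 = +1.
Via Zolotarev, sign(π_{175}) = (175|391) = +1.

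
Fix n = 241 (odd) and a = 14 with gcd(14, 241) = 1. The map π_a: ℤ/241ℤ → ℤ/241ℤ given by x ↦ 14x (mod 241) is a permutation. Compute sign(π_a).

Trace 74: π^k(74) = [74, 72, 44, 134, 189, 236, 171] for k=0..6.
The orbit structure of x ↦ 14x mod 241: 2 orbits of sizes [240, 1].
2 cycles on 241: each ℓ→(−1)^(ℓ−1), product (−1)^239 = -1.

-1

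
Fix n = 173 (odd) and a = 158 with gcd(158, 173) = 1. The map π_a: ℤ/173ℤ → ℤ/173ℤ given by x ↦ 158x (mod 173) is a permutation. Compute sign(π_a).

Trace 139: π^k(139) = [139, 164, 135, 51, 100, 57, 10] for k=0..6.
Decompose π into cycles: lengths [43, 43, 43, 43, 1] (5 cycles, including the fixed point 0).
Σ(ℓ_i−1) = 173−5 = 168; sign = (−1)^168 = +1.

+1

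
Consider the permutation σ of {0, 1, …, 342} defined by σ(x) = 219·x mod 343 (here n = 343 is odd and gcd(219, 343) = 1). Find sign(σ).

Orbit of 135 under x↦219x: [135, 67, 267, 163, 25, 330, 240]… (length divides ord_343(219)).
The orbit structure of x ↦ 219x mod 343: 7 orbits of sizes [147, 147, 21, 21, 3, 3, 1].
sign(π) = (−1)^{n − #cycles} = (−1)^{343−7} = (−1)^336 = +1.
Zolotarev: (219|343) = +1, matching the cycle-count sign.

+1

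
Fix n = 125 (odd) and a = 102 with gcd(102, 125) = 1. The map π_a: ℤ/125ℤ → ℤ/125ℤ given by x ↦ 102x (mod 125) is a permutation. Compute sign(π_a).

Trace 122: π^k(122) = [122, 69, 38, 1, 102, 29, 83] for k=0..6.
Cycle lengths of π_102 on ℤ/125ℤ: [100, 20, 4, 1]; 4 cycles in total.
sign(π) = (−1)^{n − #cycles} = (−1)^{125−4} = (−1)^121 = -1.

-1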